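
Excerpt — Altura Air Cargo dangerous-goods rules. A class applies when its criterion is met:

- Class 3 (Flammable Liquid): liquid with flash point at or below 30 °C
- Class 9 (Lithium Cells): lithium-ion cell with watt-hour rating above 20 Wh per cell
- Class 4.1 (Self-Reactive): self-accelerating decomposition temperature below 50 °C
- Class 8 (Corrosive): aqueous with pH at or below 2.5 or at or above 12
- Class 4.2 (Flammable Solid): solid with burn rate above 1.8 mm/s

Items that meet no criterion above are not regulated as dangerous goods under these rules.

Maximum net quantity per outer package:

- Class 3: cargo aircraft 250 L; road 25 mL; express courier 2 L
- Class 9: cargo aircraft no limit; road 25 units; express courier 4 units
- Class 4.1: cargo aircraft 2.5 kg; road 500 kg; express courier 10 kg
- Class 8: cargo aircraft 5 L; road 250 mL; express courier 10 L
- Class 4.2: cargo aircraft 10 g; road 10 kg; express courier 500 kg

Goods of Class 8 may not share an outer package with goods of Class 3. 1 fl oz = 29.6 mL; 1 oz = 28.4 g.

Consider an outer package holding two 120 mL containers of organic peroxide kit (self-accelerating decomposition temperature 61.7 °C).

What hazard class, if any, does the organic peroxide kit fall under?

Not regulated

self-accelerating decomposition temperature 61.7 °C is not below 50 °C, so Class 4.1 does not apply.
No criterion is met, so the item is not regulated.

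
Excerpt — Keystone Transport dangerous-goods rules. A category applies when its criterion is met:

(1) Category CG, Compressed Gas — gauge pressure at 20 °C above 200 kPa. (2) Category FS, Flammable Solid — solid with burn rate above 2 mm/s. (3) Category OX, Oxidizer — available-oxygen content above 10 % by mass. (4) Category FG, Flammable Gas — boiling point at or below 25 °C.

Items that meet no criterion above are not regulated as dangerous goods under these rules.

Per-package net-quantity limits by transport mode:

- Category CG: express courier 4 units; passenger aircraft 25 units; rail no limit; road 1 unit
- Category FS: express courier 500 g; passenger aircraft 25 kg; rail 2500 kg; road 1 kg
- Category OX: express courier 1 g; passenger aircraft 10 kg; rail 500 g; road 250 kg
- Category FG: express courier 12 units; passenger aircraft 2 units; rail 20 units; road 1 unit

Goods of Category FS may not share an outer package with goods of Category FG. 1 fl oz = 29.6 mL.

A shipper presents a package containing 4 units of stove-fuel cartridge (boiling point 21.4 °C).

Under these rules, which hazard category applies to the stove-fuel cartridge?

The stove-fuel cartridge has boiling point 21.4 °C, which is ≤ 25 °C, so it is Category FG (Flammable Gas).

Category FG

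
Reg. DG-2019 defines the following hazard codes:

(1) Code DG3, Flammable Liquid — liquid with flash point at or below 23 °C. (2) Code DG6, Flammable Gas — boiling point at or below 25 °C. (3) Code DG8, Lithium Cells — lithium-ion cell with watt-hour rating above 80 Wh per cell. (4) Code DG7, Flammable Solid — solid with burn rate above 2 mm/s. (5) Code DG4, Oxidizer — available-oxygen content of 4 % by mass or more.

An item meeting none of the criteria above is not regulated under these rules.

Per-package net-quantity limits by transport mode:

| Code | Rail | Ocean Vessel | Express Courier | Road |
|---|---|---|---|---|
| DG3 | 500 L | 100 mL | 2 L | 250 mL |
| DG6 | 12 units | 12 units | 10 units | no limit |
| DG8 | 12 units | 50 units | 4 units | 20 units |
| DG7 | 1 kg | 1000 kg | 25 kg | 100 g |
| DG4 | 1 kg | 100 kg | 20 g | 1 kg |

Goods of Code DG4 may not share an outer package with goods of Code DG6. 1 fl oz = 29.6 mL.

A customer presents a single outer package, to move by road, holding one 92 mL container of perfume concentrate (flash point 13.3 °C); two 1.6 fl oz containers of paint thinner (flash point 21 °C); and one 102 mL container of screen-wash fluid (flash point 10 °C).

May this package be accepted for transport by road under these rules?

The perfume concentrate has flash point 13.3 °C, which is ≤ 23 °C, so it is Code DG3 (Flammable Liquid).
The paint thinner has flash point 21 °C, which is ≤ 23 °C, so it is Code DG3 (Flammable Liquid).
Flash point 10 °C meets the Code DG3 criterion (Flammable Liquid), so the screen-wash fluid is Code DG3.
Total Code DG3: 92 mL + (two 1.6 fl oz containers = 94.72 mL) + 102 mL = 288.72 mL.
That exceeds the Code DG3 road limit of 250 mL.

No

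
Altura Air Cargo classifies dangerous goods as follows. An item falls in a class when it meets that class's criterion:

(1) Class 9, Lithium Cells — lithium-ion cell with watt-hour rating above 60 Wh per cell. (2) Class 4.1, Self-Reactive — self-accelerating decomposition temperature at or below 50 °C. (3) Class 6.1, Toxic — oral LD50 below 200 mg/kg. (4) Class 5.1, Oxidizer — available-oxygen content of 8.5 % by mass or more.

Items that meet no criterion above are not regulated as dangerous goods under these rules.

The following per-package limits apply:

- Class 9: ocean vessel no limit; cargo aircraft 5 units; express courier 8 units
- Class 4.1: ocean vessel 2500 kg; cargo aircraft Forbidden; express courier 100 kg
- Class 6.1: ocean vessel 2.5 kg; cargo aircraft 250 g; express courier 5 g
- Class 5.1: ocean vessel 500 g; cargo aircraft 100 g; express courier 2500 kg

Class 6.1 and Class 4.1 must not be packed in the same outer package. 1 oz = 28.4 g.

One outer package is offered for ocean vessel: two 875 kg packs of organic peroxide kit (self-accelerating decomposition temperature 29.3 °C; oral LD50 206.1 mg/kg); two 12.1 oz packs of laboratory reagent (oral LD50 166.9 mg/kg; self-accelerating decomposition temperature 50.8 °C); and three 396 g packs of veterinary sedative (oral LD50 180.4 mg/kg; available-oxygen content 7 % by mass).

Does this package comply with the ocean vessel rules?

The organic peroxide kit has self-accelerating decomposition temperature 29.3 °C, which is ≤ 50 °C, so it is Class 4.1 (Self-Reactive).
Oral LD50 166.9 mg/kg meets the Class 6.1 criterion (Toxic), so the laboratory reagent is Class 6.1.
Oral LD50 180.4 mg/kg meets the Class 6.1 criterion (Toxic), so the veterinary sedative is Class 6.1.
Class 6.1 net quantity: (two 12.1 oz packs = 687.28 g) + (three 396 g packs = 1.188 kg) = 1875.28 g.
1875.28 g is within the ocean vessel limit of 2.5 kg for Class 6.1.
Class 4.1 quantity: two 875 kg packs = 1750 kg.
1750 kg ≤ 2500 kg (ocean vessel limit, Class 4.1) — within limit.
Class 6.1 and Class 4.1 may not share an outer package.

No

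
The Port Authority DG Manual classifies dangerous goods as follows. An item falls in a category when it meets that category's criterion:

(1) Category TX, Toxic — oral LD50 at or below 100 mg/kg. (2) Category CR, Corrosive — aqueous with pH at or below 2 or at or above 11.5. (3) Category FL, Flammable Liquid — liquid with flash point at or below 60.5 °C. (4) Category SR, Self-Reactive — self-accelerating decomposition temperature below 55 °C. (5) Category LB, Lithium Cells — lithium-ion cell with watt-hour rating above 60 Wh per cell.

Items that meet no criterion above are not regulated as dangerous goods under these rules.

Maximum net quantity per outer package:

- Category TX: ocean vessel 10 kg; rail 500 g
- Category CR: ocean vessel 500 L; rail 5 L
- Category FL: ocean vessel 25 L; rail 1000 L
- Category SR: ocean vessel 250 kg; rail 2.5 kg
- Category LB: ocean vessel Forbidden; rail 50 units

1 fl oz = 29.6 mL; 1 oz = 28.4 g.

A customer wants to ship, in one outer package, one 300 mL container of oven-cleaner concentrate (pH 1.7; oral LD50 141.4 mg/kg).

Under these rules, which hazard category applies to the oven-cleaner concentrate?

Category CR

pH 1.7 meets the Category CR criterion (Corrosive), so the oven-cleaner concentrate is Category CR.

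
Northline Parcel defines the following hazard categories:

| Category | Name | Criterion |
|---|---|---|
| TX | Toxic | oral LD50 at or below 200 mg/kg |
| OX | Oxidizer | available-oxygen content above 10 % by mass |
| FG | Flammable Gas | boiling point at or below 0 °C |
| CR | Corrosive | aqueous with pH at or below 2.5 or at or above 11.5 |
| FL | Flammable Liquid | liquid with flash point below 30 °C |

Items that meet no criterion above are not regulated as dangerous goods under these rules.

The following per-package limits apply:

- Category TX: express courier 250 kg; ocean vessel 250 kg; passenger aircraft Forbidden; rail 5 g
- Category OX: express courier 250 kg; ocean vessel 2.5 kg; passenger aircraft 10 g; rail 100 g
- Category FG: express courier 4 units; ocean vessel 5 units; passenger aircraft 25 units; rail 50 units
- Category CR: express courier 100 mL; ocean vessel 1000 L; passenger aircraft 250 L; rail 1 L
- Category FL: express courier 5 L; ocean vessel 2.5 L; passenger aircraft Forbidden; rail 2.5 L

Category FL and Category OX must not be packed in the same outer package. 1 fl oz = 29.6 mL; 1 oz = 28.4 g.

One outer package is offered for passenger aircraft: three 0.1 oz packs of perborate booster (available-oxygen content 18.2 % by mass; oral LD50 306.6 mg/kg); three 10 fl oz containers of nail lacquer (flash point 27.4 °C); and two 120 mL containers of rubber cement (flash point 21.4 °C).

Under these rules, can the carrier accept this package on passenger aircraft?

No

The perborate booster has available-oxygen content 18.2 % by mass, which is > 10 % by mass, so it is Category OX (Oxidizer).
Flash point 27.4 °C meets the Category FL criterion (Flammable Liquid), so the nail lacquer is Category FL.
Flash point 21.4 °C meets the Category FL criterion (Flammable Liquid), so the rubber cement is Category FL.
Total Category FL: (three 10 fl oz containers = 888 mL) + (two 120 mL containers = 240 mL) = 1.128 L.
By passenger aircraft, Category FL is Forbidden regardless of quantity.
Category OX quantity: three 0.1 oz packs = 8.52 g.
That is within the Category OX passenger aircraft limit of 10 g.
Category FL and Category OX may not share an outer package.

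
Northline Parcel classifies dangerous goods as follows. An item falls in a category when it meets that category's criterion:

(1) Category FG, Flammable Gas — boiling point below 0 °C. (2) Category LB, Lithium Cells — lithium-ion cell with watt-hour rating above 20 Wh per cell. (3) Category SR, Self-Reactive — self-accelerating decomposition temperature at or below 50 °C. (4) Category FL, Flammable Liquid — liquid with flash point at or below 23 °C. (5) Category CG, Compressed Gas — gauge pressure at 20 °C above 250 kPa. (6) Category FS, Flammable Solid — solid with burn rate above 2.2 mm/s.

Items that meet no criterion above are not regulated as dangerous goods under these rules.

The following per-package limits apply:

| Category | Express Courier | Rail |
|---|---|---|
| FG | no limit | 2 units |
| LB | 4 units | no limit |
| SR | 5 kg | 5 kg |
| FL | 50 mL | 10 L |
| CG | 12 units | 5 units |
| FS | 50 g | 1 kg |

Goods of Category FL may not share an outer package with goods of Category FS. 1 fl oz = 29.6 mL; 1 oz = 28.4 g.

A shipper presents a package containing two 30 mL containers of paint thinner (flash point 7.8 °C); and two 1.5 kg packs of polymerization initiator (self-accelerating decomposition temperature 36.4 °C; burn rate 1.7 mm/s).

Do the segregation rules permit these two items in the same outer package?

Yes

Paint thinner: flash point 7.8 °C ≤ 23 °C → Category FL (Flammable Liquid).
The polymerization initiator has self-accelerating decomposition temperature 36.4 °C, which is ≤ 50 °C, so it is Category SR (Self-Reactive).
No segregation rule bars Category FL with Category SR.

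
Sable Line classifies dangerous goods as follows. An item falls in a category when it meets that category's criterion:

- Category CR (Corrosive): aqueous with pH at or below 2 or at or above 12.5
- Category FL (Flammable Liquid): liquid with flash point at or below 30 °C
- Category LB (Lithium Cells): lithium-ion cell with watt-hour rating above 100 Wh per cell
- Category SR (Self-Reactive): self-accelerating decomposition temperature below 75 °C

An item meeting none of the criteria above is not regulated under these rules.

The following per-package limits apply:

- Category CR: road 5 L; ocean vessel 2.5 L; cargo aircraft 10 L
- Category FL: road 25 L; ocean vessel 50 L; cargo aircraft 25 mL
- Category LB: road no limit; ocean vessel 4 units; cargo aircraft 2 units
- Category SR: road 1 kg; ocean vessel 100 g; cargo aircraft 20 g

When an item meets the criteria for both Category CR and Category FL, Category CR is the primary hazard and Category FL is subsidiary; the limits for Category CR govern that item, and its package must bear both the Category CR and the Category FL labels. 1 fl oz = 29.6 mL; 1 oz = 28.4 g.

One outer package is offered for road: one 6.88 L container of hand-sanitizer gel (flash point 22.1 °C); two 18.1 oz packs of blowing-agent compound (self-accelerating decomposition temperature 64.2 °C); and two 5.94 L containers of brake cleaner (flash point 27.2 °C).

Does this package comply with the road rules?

No

Flash point 22.1 °C meets the Category FL criterion (Flammable Liquid), so the hand-sanitizer gel is Category FL.
The blowing-agent compound has self-accelerating decomposition temperature 64.2 °C, which is < 75 °C, so it is Category SR (Self-Reactive).
The brake cleaner has flash point 27.2 °C, which is ≤ 30 °C, so it is Category FL (Flammable Liquid).
Total Category FL: 6.88 L + (two 5.94 L containers = 11.88 L) = 18.76 L.
18.76 L ≤ 25 L (road limit, Category FL) — within limit.
Category SR quantity: two 18.1 oz packs = 1028.08 g.
That exceeds the Category SR road limit of 1 kg.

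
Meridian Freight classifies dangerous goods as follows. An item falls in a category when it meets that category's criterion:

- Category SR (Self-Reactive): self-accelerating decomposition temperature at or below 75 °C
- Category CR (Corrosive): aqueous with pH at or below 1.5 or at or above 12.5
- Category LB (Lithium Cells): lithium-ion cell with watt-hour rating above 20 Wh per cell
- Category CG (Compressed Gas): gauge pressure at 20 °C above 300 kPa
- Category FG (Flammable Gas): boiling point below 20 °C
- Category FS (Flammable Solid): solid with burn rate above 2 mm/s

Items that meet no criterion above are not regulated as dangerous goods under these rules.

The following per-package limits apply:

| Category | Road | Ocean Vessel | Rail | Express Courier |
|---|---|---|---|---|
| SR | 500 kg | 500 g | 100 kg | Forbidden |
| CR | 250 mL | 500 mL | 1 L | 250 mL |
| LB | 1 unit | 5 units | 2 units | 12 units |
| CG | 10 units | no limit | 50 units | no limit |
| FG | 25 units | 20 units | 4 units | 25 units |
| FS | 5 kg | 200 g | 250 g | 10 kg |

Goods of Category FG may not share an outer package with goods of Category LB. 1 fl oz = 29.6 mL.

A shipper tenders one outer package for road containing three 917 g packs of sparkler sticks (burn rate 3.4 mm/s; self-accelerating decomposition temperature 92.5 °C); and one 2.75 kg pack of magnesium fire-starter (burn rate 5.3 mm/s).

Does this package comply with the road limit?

No

With burn rate 3.4 mm/s (> 2 mm/s), the sparkler sticks fall in Category FS.
Magnesium fire-starter: burn rate 5.3 mm/s > 2 mm/s → Category FS (Flammable Solid).
Category FS net quantity: (three 917 g packs = 2.751 kg) + 2.75 kg = 5.501 kg.
5.501 kg > 5 kg (road limit, Category FS) — over the limit.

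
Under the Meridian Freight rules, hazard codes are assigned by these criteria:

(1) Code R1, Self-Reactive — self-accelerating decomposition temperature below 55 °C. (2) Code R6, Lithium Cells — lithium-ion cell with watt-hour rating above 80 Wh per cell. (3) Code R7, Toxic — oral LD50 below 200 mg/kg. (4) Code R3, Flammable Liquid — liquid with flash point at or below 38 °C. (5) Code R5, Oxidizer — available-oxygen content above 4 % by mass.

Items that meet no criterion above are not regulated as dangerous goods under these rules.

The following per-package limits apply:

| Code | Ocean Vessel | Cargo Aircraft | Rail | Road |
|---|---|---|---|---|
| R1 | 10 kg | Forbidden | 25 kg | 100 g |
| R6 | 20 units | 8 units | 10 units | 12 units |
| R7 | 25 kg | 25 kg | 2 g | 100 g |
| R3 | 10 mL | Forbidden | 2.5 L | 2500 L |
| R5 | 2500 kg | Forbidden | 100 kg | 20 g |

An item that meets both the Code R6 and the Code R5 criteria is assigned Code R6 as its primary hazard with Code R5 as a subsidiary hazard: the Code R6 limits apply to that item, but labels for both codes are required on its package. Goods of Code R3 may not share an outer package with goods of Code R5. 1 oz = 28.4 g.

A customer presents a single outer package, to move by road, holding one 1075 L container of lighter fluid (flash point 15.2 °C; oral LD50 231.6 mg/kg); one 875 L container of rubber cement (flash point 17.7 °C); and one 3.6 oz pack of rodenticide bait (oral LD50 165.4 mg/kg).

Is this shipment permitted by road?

No

Flash point 15.2 °C meets the Code R3 criterion (Flammable Liquid), so the lighter fluid is Code R3.
Flash point 17.7 °C meets the Code R3 criterion (Flammable Liquid), so the rubber cement is Code R3.
Oral LD50 165.4 mg/kg meets the Code R7 criterion (Toxic), so the rodenticide bait is Code R7.
Total Code R3: 1075 L + 875 L = 1950 L.
1950 L ≤ 2500 L (road limit, Code R3) — within limit.
Code R7 quantity: one 3.6 oz pack = 102.24 g.
102.24 g > 100 g (road limit, Code R7) — over the limit.
The segregation rule (Code R3 with Code R5) does not apply to Code R3 with Code R7.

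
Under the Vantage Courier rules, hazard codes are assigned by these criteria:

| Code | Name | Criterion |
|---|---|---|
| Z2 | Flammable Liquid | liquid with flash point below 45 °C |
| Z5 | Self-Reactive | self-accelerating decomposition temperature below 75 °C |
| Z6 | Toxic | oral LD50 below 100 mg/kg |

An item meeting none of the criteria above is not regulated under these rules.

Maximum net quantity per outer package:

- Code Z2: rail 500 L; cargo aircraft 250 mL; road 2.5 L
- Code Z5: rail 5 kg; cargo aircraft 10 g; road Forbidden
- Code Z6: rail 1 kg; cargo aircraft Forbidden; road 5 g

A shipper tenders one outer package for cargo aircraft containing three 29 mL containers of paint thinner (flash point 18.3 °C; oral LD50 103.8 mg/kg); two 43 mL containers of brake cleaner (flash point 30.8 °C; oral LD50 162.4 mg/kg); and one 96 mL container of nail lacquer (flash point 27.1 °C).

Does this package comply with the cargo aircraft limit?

Paint thinner: flash point 18.3 °C < 45 °C → Code Z2 (Flammable Liquid).
The brake cleaner has flash point 30.8 °C, which is < 45 °C, so it is Code Z2 (Flammable Liquid).
The nail lacquer has flash point 27.1 °C, which is < 45 °C, so it is Code Z2 (Flammable Liquid).
Total Code Z2: (three 29 mL containers = 87 mL) + (two 43 mL containers = 86 mL) + 96 mL = 269 mL.
269 mL exceeds the cargo aircraft limit of 250 mL for Code Z2.

No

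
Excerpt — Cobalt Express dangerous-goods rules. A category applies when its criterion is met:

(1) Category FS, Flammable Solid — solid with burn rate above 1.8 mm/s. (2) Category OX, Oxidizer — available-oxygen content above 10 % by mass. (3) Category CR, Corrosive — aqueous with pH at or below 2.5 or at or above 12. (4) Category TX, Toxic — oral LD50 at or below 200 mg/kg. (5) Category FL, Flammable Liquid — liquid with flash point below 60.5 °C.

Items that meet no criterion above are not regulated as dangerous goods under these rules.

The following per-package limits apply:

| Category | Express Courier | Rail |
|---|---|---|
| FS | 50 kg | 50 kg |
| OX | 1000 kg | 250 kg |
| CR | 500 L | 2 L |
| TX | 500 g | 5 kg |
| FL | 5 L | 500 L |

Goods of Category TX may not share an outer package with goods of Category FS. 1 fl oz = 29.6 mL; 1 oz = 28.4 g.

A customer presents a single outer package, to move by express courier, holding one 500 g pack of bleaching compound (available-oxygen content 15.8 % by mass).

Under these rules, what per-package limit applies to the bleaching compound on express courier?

Available-oxygen content 15.8 % by mass meets the Category OX criterion (Oxidizer), so the bleaching compound is Category OX.
The express courier limit for Category OX is 1000 kg.

1000 kg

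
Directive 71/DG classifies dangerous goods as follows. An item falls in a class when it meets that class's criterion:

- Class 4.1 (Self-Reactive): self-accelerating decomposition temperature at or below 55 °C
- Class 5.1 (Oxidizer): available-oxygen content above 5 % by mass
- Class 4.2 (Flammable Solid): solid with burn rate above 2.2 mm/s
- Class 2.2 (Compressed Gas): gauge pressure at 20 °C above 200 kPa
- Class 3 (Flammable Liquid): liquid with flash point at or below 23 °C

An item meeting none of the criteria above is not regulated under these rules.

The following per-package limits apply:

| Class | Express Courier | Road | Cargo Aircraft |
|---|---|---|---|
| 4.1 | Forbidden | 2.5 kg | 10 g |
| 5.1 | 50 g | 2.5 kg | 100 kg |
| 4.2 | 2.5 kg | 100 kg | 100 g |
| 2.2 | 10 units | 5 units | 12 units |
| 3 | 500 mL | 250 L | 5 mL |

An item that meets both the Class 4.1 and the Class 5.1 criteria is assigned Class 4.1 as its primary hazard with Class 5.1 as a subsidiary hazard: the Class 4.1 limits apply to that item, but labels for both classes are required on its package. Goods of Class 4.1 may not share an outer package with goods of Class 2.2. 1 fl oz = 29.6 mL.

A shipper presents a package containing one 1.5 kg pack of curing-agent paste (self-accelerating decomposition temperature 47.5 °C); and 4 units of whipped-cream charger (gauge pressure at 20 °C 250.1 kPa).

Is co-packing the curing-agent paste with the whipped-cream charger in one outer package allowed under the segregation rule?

Self-accelerating decomposition temperature 47.5 °C meets the Class 4.1 criterion (Self-Reactive), so the curing-agent paste is Class 4.1.
Whipped-cream charger: gauge pressure at 20 °C 250.1 kPa > 200 kPa → Class 2.2 (Compressed Gas).
Class 4.1 and Class 2.2 may not share an outer package.

No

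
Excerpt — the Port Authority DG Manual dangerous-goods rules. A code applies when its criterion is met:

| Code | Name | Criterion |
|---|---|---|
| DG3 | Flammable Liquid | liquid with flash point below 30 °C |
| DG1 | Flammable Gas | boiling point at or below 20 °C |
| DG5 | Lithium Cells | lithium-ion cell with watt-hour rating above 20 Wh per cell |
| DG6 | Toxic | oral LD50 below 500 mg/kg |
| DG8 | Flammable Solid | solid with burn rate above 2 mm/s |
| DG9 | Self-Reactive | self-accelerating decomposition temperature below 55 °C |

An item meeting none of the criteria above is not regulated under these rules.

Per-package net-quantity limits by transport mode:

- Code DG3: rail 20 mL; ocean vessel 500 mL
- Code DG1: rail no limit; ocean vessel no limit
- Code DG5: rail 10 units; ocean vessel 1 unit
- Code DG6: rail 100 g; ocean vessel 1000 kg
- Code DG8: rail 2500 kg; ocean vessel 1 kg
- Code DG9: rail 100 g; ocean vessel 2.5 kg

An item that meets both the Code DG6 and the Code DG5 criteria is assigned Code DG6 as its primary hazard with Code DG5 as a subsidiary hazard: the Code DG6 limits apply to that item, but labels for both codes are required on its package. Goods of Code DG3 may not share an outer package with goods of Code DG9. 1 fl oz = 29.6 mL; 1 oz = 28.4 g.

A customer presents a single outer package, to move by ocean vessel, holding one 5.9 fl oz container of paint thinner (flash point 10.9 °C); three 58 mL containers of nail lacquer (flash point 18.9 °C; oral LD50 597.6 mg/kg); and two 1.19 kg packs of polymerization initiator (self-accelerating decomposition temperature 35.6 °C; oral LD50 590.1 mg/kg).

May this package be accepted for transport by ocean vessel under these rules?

No

Paint thinner: flash point 10.9 °C < 30 °C → Code DG3 (Flammable Liquid).
Nail lacquer: flash point 18.9 °C < 30 °C → Code DG3 (Flammable Liquid).
With self-accelerating decomposition temperature 35.6 °C (< 55 °C), the polymerization initiator falls in Code DG9.
Total Code DG3: (one 5.9 fl oz container = 174.64 mL) + (three 58 mL containers = 174 mL) = 348.64 mL.
348.64 mL is within the ocean vessel limit of 500 mL for Code DG3.
Code DG9 quantity: two 1.19 kg packs = 2.38 kg.
2.38 kg ≤ 2.5 kg (ocean vessel limit, Code DG9) — within limit.
Code DG3 and Code DG9 may not share an outer package.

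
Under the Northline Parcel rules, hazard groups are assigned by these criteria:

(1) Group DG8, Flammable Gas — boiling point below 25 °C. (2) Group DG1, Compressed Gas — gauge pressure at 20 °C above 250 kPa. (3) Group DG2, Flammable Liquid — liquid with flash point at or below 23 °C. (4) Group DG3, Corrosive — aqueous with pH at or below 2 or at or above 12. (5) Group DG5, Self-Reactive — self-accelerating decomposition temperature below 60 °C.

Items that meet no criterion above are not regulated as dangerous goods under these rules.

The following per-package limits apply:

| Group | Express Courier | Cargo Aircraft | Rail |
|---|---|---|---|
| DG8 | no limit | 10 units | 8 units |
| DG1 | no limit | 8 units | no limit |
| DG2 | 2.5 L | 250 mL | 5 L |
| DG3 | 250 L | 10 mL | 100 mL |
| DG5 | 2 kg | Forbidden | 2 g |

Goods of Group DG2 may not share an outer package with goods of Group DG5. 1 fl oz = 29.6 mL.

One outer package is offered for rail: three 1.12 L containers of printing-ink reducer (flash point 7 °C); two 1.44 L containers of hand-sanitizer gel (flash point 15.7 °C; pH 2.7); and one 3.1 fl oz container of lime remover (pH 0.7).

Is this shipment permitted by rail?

No

Printing-ink reducer: flash point 7 °C ≤ 23 °C → Group DG2 (Flammable Liquid).
Hand-sanitizer gel: flash point 15.7 °C ≤ 23 °C → Group DG2 (Flammable Liquid).
With pH 0.7 (≤ 2), the lime remover falls in Group DG3.
Total Group DG2: (three 1.12 L containers = 3.36 L) + (two 1.44 L containers = 2.88 L) = 6.24 L.
That exceeds the Group DG2 rail limit of 5 L.
Group DG3 quantity: one 3.1 fl oz container = 91.76 mL.
91.76 mL ≤ 100 mL (rail limit, Group DG3) — within limit.
The segregation rule (Group DG2 with Group DG5) does not apply to Group DG2 with Group DG3.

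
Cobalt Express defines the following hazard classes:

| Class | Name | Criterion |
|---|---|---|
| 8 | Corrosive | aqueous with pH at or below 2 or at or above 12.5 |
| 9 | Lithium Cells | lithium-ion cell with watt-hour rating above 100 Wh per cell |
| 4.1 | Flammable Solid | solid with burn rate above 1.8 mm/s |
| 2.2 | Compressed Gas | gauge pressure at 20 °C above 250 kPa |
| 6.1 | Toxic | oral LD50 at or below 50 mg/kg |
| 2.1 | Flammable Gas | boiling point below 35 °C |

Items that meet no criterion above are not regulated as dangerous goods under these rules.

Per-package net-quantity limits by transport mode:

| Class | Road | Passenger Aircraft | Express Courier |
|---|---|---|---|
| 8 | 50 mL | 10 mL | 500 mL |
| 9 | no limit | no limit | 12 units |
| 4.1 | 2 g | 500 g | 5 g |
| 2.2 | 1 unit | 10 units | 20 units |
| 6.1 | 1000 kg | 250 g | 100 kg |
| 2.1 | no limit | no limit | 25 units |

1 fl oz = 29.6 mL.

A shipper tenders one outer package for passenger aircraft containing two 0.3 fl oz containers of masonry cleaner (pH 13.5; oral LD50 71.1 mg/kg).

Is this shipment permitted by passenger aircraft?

No

The masonry cleaner has pH 13.5, which is ≥ 12.5, so it is Class 8 (Corrosive).
Class 8 quantity: two 0.3 fl oz containers = 17.76 mL.
17.76 mL > 10 mL (passenger aircraft limit, Class 8) — over the limit.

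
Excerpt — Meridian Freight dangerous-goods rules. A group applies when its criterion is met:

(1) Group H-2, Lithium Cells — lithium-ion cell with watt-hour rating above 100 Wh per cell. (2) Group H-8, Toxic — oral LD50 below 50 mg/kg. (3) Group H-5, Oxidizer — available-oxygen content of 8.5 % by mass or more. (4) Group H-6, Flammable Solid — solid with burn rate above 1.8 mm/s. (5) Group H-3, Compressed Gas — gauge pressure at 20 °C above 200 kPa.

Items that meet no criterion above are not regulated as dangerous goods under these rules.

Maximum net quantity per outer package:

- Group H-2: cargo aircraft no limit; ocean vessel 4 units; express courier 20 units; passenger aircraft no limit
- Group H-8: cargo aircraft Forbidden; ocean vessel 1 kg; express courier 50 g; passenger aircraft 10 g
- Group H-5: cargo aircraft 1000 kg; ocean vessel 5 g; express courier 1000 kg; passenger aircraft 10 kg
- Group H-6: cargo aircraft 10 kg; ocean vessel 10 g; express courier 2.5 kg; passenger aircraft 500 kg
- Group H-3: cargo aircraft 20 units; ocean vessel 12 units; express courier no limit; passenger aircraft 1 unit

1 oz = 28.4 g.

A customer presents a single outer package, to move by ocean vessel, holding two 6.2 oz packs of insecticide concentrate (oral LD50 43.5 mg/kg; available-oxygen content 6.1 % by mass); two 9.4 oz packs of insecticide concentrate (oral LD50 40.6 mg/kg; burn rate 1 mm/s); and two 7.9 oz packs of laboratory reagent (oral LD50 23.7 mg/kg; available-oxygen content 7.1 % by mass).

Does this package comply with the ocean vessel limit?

With oral LD50 43.5 mg/kg (< 50 mg/kg), the insecticide concentrate falls in Group H-8.
Insecticide concentrate: oral LD50 40.6 mg/kg < 50 mg/kg → Group H-8 (Toxic).
Oral LD50 23.7 mg/kg meets the Group H-8 criterion (Toxic), so the laboratory reagent is Group H-8.
Total Group H-8: (two 6.2 oz packs = 352.16 g) + (two 9.4 oz packs = 533.92 g) + (two 7.9 oz packs = 448.72 g) = 1334.8 g.
That exceeds the Group H-8 ocean vessel limit of 1 kg.

No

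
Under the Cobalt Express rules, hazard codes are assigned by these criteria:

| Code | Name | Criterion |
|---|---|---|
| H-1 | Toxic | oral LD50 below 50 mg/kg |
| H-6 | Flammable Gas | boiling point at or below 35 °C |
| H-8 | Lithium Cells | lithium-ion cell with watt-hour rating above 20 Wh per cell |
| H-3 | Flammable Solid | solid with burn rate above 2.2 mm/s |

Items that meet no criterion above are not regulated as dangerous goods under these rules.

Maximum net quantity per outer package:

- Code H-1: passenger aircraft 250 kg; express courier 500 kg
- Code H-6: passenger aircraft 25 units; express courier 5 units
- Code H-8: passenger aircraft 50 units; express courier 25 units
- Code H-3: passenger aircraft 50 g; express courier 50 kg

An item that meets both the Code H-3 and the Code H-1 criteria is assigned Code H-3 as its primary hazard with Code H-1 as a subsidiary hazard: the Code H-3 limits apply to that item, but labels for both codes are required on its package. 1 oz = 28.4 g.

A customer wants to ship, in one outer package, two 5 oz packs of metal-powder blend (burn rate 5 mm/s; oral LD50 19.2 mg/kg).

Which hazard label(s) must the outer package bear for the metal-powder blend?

Code H-1 and H-3

With burn rate 5 mm/s (> 2.2 mm/s), the metal-powder blend falls in Code H-3.
The metal-powder blend has oral LD50 19.2 mg/kg, which is < 50 mg/kg, so it is Code H-1 (Toxic).
By the precedence rule Code H-3 is primary and Code H-1 is subsidiary, and that rule requires both labels on the package.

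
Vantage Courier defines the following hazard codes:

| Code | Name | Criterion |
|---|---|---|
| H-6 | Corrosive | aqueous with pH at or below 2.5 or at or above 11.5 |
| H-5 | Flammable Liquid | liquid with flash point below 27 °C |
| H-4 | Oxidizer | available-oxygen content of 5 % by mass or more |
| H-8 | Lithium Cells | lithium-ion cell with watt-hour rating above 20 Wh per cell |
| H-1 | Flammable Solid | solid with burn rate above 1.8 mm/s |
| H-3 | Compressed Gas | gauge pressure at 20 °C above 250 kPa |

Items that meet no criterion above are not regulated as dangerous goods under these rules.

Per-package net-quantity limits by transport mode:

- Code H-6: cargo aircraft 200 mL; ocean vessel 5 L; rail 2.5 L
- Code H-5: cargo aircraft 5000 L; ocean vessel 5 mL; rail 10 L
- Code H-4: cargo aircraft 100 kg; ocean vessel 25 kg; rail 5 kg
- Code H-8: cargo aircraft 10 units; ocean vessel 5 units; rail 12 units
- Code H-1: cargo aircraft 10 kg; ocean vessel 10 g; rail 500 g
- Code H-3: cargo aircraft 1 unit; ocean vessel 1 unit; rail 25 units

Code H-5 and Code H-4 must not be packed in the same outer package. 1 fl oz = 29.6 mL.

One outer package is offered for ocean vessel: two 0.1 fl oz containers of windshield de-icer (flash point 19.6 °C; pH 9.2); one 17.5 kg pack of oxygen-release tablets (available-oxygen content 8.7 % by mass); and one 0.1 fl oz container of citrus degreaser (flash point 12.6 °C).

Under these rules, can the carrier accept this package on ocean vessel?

Windshield de-icer: flash point 19.6 °C < 27 °C → Code H-5 (Flammable Liquid).
The oxygen-release tablets have available-oxygen content 8.7 % by mass, which is ≥ 5 % by mass, so they are Code H-4 (Oxidizer).
Flash point 12.6 °C meets the Code H-5 criterion (Flammable Liquid), so the citrus degreaser is Code H-5.
Total Code H-5: (two 0.1 fl oz containers = 5.92 mL) + (one 0.1 fl oz container = 2.96 mL) = 8.88 mL.
8.88 mL exceeds the ocean vessel limit of 5 mL for Code H-5.
Code H-4 quantity: 17.5 kg.
17.5 kg ≤ 25 kg (ocean vessel limit, Code H-4) — within limit.
Code H-5 and Code H-4 may not share an outer package.

No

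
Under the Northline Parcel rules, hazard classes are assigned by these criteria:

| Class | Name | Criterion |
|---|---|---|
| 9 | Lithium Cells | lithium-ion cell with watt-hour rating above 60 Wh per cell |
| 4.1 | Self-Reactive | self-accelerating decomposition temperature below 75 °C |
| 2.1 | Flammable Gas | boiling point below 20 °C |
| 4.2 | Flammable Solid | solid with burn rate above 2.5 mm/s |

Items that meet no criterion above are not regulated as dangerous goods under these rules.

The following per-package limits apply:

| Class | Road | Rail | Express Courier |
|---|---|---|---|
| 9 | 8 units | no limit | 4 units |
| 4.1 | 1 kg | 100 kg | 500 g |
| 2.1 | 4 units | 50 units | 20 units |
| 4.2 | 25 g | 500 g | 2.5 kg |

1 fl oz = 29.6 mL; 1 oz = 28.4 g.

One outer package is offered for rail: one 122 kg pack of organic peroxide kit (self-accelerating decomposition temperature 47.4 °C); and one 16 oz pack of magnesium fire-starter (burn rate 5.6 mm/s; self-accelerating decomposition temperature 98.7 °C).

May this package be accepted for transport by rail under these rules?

No

Organic peroxide kit: self-accelerating decomposition temperature 47.4 °C < 75 °C → Class 4.1 (Self-Reactive).
With burn rate 5.6 mm/s (> 2.5 mm/s), the magnesium fire-starter falls in Class 4.2.
Class 4.2 quantity: one 16 oz pack = 454.4 g.
454.4 g ≤ 500 g (rail limit, Class 4.2) — within limit.
Class 4.1 quantity: 122 kg.
122 kg exceeds the rail limit of 100 kg for Class 4.1.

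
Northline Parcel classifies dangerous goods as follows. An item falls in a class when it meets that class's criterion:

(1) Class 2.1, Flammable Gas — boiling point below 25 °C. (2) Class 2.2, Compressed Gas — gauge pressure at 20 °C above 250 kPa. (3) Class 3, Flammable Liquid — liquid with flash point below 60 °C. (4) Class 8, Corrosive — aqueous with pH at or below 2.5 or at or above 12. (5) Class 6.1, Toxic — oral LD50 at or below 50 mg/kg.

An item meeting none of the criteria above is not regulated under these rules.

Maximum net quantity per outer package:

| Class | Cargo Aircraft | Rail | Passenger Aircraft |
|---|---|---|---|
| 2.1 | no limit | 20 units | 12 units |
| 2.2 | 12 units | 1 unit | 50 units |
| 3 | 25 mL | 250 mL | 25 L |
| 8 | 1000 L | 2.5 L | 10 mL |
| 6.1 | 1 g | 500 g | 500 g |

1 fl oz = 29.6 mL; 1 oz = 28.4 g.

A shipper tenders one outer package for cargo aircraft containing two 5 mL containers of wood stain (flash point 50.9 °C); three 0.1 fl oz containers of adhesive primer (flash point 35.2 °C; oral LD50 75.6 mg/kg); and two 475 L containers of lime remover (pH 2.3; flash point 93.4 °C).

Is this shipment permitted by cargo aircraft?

Yes

Wood stain: flash point 50.9 °C < 60 °C → Class 3 (Flammable Liquid).
Adhesive primer: flash point 35.2 °C < 60 °C → Class 3 (Flammable Liquid).
With pH 2.3 (≤ 2.5), the lime remover falls in Class 8.
Total Class 3: (two 5 mL containers = 10 mL) + (three 0.1 fl oz containers = 8.88 mL) = 18.88 mL.
That is within the Class 3 cargo aircraft limit of 25 mL.
Class 8 quantity: two 475 L containers = 950 L.
950 L is within the cargo aircraft limit of 1000 L for Class 8.
Every hazard class is within its cargo aircraft limit and no segregation rule is violated.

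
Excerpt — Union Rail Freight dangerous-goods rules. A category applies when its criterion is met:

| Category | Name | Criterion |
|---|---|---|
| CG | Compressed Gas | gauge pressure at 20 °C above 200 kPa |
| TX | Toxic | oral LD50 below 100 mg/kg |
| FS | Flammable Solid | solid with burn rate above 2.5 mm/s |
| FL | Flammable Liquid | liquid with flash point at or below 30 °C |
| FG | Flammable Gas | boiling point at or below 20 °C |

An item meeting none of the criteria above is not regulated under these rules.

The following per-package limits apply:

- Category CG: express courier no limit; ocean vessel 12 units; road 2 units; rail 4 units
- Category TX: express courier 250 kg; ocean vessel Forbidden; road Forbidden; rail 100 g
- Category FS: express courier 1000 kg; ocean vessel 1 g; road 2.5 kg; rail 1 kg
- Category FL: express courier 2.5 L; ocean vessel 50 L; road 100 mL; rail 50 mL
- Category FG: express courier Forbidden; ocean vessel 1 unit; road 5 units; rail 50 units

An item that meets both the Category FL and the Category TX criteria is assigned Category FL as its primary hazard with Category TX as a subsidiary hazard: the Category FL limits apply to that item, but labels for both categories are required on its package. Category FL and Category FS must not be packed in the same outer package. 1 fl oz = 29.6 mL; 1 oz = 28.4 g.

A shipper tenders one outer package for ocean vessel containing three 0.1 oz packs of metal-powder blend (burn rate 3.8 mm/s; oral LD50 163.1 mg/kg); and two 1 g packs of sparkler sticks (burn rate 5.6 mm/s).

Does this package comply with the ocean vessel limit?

No

Metal-powder blend: burn rate 3.8 mm/s > 2.5 mm/s → Category FS (Flammable Solid).
The sparkler sticks have burn rate 5.6 mm/s, which is > 2.5 mm/s, so they are Category FS (Flammable Solid).
Category FS net quantity: (three 0.1 oz packs = 8.52 g) + (two 1 g packs = 2 g) = 10.52 g.
10.52 g exceeds the ocean vessel limit of 1 g for Category FS.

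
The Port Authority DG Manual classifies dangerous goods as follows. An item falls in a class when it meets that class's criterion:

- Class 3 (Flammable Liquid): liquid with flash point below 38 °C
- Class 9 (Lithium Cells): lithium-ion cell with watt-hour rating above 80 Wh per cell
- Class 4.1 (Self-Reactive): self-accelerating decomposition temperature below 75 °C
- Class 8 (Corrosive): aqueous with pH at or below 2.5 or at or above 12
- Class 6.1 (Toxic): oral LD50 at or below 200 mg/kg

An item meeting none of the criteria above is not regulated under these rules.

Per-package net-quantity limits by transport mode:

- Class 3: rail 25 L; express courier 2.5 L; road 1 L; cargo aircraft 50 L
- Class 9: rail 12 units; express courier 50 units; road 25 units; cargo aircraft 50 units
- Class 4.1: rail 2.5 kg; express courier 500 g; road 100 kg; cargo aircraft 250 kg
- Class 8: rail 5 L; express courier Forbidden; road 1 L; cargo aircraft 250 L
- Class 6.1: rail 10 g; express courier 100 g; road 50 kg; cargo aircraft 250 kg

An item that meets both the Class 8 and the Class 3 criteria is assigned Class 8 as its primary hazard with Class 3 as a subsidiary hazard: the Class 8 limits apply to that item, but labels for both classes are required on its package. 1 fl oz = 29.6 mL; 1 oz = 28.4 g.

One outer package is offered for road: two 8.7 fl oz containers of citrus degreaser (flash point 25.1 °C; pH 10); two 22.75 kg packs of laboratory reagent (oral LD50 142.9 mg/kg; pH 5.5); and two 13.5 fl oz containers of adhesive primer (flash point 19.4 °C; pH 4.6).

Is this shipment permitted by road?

The citrus degreaser has flash point 25.1 °C, which is < 38 °C, so it is Class 3 (Flammable Liquid).
With oral LD50 142.9 mg/kg (≤ 200 mg/kg), the laboratory reagent falls in Class 6.1.
Adhesive primer: flash point 19.4 °C < 38 °C → Class 3 (Flammable Liquid).
Total Class 3: (two 8.7 fl oz containers = 515.04 mL) + (two 13.5 fl oz containers = 799.2 mL) = 1314.24 mL.
1314.24 mL exceeds the road limit of 1 L for Class 3.
Class 6.1 quantity: two 22.75 kg packs = 45.5 kg.
That is within the Class 6.1 road limit of 50 kg.

No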